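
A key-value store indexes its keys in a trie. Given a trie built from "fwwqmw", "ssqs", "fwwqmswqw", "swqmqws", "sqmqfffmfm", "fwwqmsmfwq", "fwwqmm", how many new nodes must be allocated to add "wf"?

No existing word starts with "w", so every character of "wf" needs a new node.
2 − 0 = 2 new nodes.

2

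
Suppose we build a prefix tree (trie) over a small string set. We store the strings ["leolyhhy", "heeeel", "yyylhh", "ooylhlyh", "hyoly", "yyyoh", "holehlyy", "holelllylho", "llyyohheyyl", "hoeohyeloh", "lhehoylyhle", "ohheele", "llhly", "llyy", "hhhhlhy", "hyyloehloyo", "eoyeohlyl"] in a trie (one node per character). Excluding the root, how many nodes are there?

Insert word by word; a character creates a node only if that edge doesn't already exist:
  "leolyhhy" → 8 new (l, e, o, l, y, h, h, y)
  "heeeel" → 6 new (h, e, e, e, e, l)
  "yyylhh" → 6 new (y, y, y, l, h, h)
  "ooylhlyh" → 8 new (o, o, y, l, h, l, y, h)
  "hyoly" → prefix "h" already present; 4 new (y, o, l, y)
  "yyyoh" → prefix "yyy" already present; 2 new (o, h)
  "holehlyy" → prefix "h" already present; 7 new (o, l, e, h, l, y, y)
  "holelllylho" → prefix "hole" already present; 7 new (l, l, l, y, l, h, o)
  "llyyohheyyl" → prefix "l" already present; 10 new (l, y, y, o, h, h, e, y, y, l)
  "hoeohyeloh" → prefix "ho" already present; 8 new (e, o, h, y, e, l, o, h)
  "lhehoylyhle" → prefix "l" already present; 10 new (h, e, h, o, y, l, y, h, l, e)
  "ohheele" → prefix "o" already present; 6 new (h, h, e, e, l, e)
  "llhly" → prefix "ll" already present; 3 new (h, l, y)
  "llyy" → prefix "llyy" already present; 0 new (none)
  "hhhhlhy" → prefix "h" already present; 6 new (h, h, h, l, h, y)
  "hyyloehloyo" → prefix "hy" already present; 9 new (y, l, o, e, h, l, o, y, o)
  "eoyeohlyl" → 9 new (e, o, y, e, o, h, l, y, l)
Total nodes = 8 + 6 + 6 + 8 + 4 + 2 + 7 + 7 + 10 + 8 + 10 + 6 + 3 + 0 + 6 + 9 + 9 = 109

109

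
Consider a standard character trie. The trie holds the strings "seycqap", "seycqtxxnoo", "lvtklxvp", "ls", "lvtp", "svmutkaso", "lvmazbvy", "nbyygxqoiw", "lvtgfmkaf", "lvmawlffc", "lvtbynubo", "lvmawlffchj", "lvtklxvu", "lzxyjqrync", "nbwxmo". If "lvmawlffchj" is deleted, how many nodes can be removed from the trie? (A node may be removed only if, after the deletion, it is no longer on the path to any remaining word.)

2

A node on "lvmawlffchj"'s path can go only if nothing else ends at it or branches off below it.
The suffix "hj" (2 nodes) is used only by "lvmawlffchj"; "lvmawlffc" is itself a stored word, so pruning stops there.
Nodes removed: 2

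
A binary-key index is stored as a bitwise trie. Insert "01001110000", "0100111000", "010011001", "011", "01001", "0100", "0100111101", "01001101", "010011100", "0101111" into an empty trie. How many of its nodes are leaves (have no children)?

6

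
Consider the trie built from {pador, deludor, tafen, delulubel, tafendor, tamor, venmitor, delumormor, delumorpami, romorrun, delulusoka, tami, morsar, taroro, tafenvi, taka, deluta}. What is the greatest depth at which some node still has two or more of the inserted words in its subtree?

The deepest shared node is where two words last agree before diverging.
e.g. "delumormor" and "delumorpami" share the prefix "delumor" of length 7; no pair shares a longer one.
Longest shared-prefix length: 7

7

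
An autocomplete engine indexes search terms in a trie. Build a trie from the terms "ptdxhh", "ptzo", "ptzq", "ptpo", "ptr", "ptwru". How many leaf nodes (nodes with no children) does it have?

6

A leaf is a node with no children — equivalently, the end of a word that is not a proper prefix of any other stored word.
Those words: "ptdxhh", "ptpo", "ptr", "ptwru", "ptzo", "ptzq"
Leaf count: 6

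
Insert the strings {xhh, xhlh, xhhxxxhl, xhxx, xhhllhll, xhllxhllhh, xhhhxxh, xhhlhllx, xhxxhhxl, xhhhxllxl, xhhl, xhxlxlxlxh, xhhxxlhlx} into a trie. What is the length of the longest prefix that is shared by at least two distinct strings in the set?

5

Look for the deepest trie node that still has at least two words in its subtree.
"xhhhxllxl" and "xhhhxxh" agree on "xhhhx" (5 characters) before diverging; nothing deeper is shared.
Longest shared-prefix length: 5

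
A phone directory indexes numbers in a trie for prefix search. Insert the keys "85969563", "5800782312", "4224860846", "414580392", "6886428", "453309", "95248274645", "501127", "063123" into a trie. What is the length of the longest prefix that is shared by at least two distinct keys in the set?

The deepest shared node is where two words last agree before diverging.
"414580392" and "4224860846" agree on "4" (1 characters) before diverging; nothing deeper is shared.
Longest shared-prefix length: 1

1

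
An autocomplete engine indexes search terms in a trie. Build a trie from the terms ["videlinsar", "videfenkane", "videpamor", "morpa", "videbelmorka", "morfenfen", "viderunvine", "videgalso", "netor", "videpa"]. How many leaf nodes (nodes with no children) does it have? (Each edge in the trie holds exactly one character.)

Leaves are exactly the stored words that no other stored word extends.
Those words: "morfenfen", "morpa", "netor", "videbelmorka", "videfenkane", "videgalso", "videlinsar", "videpamor", "viderunvine"
Leaf count: 9

9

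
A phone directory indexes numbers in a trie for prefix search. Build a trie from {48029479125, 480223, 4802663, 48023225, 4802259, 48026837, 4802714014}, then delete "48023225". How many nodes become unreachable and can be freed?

A node on "48023225"'s path can go only if nothing else ends at it or branches off below it.
The suffix "3225" (4 nodes) is used only by "48023225"; the node for "4802" still has the child "9", so pruning stops there.
Nodes removed: 4

4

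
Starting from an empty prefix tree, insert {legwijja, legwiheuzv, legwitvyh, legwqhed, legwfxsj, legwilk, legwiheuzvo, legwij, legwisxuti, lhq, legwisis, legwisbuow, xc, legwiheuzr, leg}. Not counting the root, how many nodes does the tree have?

Trace insertions, counting only characters that open a new branch:
  "legwijja" → 8 new (l, e, g, w, i, j, j, a)
  "legwiheuzv" → prefix "legwi" already present; 5 new (h, e, u, z, v)
  "legwitvyh" → prefix "legwi" already present; 4 new (t, v, y, h)
  "legwqhed" → prefix "legw" already present; 4 new (q, h, e, d)
  "legwfxsj" → prefix "legw" already present; 4 new (f, x, s, j)
  "legwilk" → prefix "legwi" already present; 2 new (l, k)
  "legwiheuzvo" → prefix "legwiheuzv" already present; 1 new (o)
  "legwij" → prefix "legwij" already present; 0 new (none)
  "legwisxuti" → prefix "legwi" already present; 5 new (s, x, u, t, i)
  "lhq" → prefix "l" already present; 2 new (h, q)
  "legwisis" → prefix "legwis" already present; 2 new (i, s)
  "legwisbuow" → prefix "legwis" already present; 4 new (b, u, o, w)
  "xc" → 2 new (x, c)
  "legwiheuzr" → prefix "legwiheuz" already present; 1 new (r)
  "leg" → prefix "leg" already present; 0 new (none)
Total nodes = 8 + 5 + 4 + 4 + 4 + 2 + 1 + 0 + 5 + 2 + 2 + 4 + 2 + 1 + 0 = 44

44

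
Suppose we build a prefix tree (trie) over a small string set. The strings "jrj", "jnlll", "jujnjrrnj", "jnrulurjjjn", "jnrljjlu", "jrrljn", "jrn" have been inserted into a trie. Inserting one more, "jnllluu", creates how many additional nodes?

"jnlll" is already a path in the trie; the remaining "uu" must be added.
So 7 − 5 = 2 new nodes.

2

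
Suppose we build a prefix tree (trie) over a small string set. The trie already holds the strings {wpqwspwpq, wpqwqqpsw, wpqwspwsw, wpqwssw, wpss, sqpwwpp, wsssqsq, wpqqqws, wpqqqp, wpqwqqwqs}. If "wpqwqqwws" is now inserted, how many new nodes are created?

The longest prefix of "wpqwqqwws" already in the trie is "wpqwqqw" (length 7).
So 9 − 7 = 2 new nodes.

2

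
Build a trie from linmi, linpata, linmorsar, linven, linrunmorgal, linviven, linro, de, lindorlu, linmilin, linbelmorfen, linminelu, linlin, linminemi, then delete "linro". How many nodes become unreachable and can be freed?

Walk "linro" from the leaf back toward the root, removing each node that no remaining word uses.
The suffix "o" (1 node) is used only by "linro"; the node for "linr" still has the child "u", so pruning stops there.
Nodes removed: 1

1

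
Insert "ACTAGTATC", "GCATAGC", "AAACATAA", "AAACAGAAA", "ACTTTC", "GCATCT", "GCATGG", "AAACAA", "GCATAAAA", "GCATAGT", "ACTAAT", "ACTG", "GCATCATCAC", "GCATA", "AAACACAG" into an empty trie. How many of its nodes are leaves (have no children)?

14

A leaf is a node with no children — equivalently, the end of a word that is not a proper prefix of any other stored word.
Those words: "AAACAA", "AAACACAG", "AAACAGAAA", "AAACATAA", "ACTAAT", "ACTAGTATC", "ACTG", "ACTTTC", "GCATAAAA", "GCATAGC", "GCATAGT", "GCATCATCAC", "GCATCT", "GCATGG"
Leaf count: 14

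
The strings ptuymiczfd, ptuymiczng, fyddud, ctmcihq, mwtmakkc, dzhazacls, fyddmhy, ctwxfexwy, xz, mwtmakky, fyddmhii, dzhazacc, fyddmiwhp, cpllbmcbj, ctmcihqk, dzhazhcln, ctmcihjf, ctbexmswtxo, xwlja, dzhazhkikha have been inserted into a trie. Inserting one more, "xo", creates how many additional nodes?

Walking "xo" from the root, the first 1 characters ("x") follow existing edges; "o" is the first miss.
New nodes needed: |"xo"| − 1 = 2 − 1 = 1.

1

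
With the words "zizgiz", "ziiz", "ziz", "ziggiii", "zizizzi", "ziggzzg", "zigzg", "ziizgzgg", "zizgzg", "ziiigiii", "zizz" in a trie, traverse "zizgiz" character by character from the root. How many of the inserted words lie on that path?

2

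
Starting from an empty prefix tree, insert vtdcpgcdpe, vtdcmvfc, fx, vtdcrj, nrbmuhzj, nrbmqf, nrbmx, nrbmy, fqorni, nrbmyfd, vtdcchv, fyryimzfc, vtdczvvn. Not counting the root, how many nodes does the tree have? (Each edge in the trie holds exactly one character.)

For each word, the new-node count is its length minus the longest prefix already in the trie:
  "vtdcpgcdpe" → 10 new (v, t, d, c, p, g, c, d, p, e)
  "vtdcmvfc" → prefix "vtdc" already present; 4 new (m, v, f, c)
  "fx" → 2 new (f, x)
  "vtdcrj" → prefix "vtdc" already present; 2 new (r, j)
  "nrbmuhzj" → 8 new (n, r, b, m, u, h, z, j)
  "nrbmqf" → prefix "nrbm" already present; 2 new (q, f)
  "nrbmx" → prefix "nrbm" already present; 1 new (x)
  "nrbmy" → prefix "nrbm" already present; 1 new (y)
  "fqorni" → prefix "f" already present; 5 new (q, o, r, n, i)
  "nrbmyfd" → prefix "nrbmy" already present; 2 new (f, d)
  "vtdcchv" → prefix "vtdc" already present; 3 new (c, h, v)
  "fyryimzfc" → prefix "f" already present; 8 new (y, r, y, i, m, z, f, c)
  "vtdczvvn" → prefix "vtdc" already present; 4 new (z, v, v, n)
Total nodes = 10 + 4 + 2 + 2 + 8 + 2 + 1 + 1 + 5 + 2 + 3 + 8 + 4 = 52

52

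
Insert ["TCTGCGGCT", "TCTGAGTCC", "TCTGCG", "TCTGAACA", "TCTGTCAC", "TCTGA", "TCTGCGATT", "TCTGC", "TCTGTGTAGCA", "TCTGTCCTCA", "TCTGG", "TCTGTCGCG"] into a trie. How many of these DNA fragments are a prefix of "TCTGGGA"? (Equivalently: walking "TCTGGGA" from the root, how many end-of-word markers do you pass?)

Check each prefix of "TCTGGGA" against the stored set — each match is an end-marker on the path.
Prefixes of the query that are stored words: "TCTGG"
Count: 1

1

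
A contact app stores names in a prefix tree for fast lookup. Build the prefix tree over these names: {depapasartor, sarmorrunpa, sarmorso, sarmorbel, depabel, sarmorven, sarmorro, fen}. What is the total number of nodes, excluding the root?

Trie structure (* marks end of a word):
(root)
├─ d
│  └─ e
│     └─ p
│        └─ a
│           ├─ b
│           │  └─ e
│           │     └─ l *
│           └─ p
│              └─ a
│                 └─ s
│                    └─ a
│                       └─ r
│                          └─ t
│                             └─ o
│                                └─ r *
├─ f
│  └─ e
│     └─ n *
└─ s
   └─ a
      └─ r
         └─ m
            └─ o
               └─ r
                  ├─ b
                  │  └─ e
                  │     └─ l *
                  ├─ r
                  │  ├─ o *
                  │  └─ u
                  │     └─ n
                  │        └─ p
                  │           └─ a *
                  ├─ s
                  │  └─ o *
                  └─ v
                     └─ e
                        └─ n *
Counting every labelled node above: 38.

38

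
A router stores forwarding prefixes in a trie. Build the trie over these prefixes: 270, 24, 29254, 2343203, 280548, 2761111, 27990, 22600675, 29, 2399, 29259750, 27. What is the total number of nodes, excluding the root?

40

Trace insertions, counting only characters that open a new branch:
  "270" → 3 new (2, 7, 0)
  "24" → prefix "2" already present; 1 new (4)
  "29254" → prefix "2" already present; 4 new (9, 2, 5, 4)
  "2343203" → prefix "2" already present; 6 new (3, 4, 3, 2, 0, 3)
  "280548" → prefix "2" already present; 5 new (8, 0, 5, 4, 8)
  "2761111" → prefix "27" already present; 5 new (6, 1, 1, 1, 1)
  "27990" → prefix "27" already present; 3 new (9, 9, 0)
  "22600675" → prefix "2" already present; 7 new (2, 6, 0, 0, 6, 7, 5)
  "29" → prefix "29" already present; 0 new (none)
  "2399" → prefix "23" already present; 2 new (9, 9)
  "29259750" → prefix "2925" already present; 4 new (9, 7, 5, 0)
  "27" → prefix "27" already present; 0 new (none)
Total nodes = 3 + 1 + 4 + 6 + 5 + 5 + 3 + 7 + 0 + 2 + 4 + 0 = 40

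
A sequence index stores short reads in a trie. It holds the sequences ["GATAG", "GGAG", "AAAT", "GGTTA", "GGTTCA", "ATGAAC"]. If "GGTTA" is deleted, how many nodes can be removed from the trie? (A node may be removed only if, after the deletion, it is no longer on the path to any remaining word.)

After clearing the end-marker at "GGTTA", prune upward until reaching a node still needed by another word.
The suffix "A" (1 node) is used only by "GGTTA"; the node for "GGTT" still has the child "C", so pruning stops there.
Nodes removed: 1

1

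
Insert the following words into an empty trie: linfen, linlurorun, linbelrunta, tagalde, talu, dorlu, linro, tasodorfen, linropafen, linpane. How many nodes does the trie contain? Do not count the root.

For each word, the new-node count is its length minus the longest prefix already in the trie:
  "linfen" → 6 new (l, i, n, f, e, n)
  "linlurorun" → prefix "lin" already present; 7 new (l, u, r, o, r, u, n)
  "linbelrunta" → prefix "lin" already present; 8 new (b, e, l, r, u, n, t, a)
  "tagalde" → 7 new (t, a, g, a, l, d, e)
  "talu" → prefix "ta" already present; 2 new (l, u)
  "dorlu" → 5 new (d, o, r, l, u)
  "linro" → prefix "lin" already present; 2 new (r, o)
  "tasodorfen" → prefix "ta" already present; 8 new (s, o, d, o, r, f, e, n)
  "linropafen" → prefix "linro" already present; 5 new (p, a, f, e, n)
  "linpane" → prefix "lin" already present; 4 new (p, a, n, e)
Total nodes = 6 + 7 + 8 + 7 + 2 + 5 + 2 + 8 + 5 + 4 = 54

54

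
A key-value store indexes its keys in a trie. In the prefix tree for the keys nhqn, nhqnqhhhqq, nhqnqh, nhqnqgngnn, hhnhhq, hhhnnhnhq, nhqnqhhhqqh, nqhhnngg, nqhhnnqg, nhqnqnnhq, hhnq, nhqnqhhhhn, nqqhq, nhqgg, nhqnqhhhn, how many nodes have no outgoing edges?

12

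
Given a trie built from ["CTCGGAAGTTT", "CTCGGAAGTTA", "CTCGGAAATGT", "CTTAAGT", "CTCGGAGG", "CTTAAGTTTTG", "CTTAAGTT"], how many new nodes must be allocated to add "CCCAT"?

4

Walking "CCCAT" from the root, the first 1 characters ("C") follow existing edges; "C" is the first miss.
New nodes needed: |"CCCAT"| − 1 = 5 − 1 = 4.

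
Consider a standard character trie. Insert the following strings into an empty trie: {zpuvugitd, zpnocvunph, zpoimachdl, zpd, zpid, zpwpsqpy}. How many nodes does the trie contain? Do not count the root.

34

Insert word by word; a character creates a node only if that edge doesn't already exist:
  "zpuvugitd" → 9 new (z, p, u, v, u, g, i, t, d)
  "zpnocvunph" → prefix "zp" already present; 8 new (n, o, c, v, u, n, p, h)
  "zpoimachdl" → prefix "zp" already present; 8 new (o, i, m, a, c, h, d, l)
  "zpd" → prefix "zp" already present; 1 new (d)
  "zpid" → prefix "zp" already present; 2 new (i, d)
  "zpwpsqpy" → prefix "zp" already present; 6 new (w, p, s, q, p, y)
Total nodes = 9 + 8 + 8 + 1 + 2 + 6 = 34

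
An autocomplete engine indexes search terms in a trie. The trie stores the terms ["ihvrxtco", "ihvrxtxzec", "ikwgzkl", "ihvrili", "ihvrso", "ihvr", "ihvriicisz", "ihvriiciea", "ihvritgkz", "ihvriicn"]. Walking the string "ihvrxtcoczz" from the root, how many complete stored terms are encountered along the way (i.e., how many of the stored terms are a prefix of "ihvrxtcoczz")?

Check each prefix of "ihvrxtcoczz" against the stored set — each match is an end-marker on the path.
Prefixes of the query that are stored words: "ihvr", "ihvrxtco"
Count: 2

2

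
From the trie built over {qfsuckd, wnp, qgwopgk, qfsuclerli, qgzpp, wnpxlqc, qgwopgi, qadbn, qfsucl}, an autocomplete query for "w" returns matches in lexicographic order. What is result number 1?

wnp

DFS of the "w" subtree visits, in order: "wnp", "wnpxlqc"
Position 1: wnp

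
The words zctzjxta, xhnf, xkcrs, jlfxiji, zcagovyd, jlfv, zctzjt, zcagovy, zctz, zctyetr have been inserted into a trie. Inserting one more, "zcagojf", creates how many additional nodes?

2

The longest prefix of "zcagojf" already in the trie is "zcago" (length 5).
New nodes needed: |"zcagojf"| − 5 = 7 − 5 = 2.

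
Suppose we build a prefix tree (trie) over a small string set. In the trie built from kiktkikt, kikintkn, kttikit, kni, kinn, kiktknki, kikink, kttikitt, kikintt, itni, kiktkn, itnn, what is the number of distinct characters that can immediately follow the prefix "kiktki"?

Follow the path "kiktki" to its node, then look at its outgoing edges.
Characters that immediately follow "kiktki" among the stored strings: {k}.
That node has 1 child edge.

1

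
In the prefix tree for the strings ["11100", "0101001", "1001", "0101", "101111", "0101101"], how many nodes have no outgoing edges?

5

Leaves are exactly the stored words that no other stored word extends.
Those words: "0101001", "0101101", "1001", "101111", "11100"
Leaf count: 5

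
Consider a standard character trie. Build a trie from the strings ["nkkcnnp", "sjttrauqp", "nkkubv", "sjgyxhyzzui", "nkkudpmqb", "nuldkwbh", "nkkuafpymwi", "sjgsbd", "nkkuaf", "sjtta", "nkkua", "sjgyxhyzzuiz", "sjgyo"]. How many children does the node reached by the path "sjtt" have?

2

The children of the "sjtt" node are the distinct next characters among strings starting with "sjtt".
Characters that immediately follow "sjtt" among the stored strings: {a, r}.
That node has 2 child edges.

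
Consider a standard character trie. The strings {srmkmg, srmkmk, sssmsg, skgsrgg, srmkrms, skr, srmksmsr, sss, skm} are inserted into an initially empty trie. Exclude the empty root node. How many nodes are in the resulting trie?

For each word, the new-node count is its length minus the longest prefix already in the trie:
  "srmkmg" → 6 new (s, r, m, k, m, g)
  "srmkmk" → prefix "srmkm" already present; 1 new (k)
  "sssmsg" → prefix "s" already present; 5 new (s, s, m, s, g)
  "skgsrgg" → prefix "s" already present; 6 new (k, g, s, r, g, g)
  "srmkrms" → prefix "srmk" already present; 3 new (r, m, s)
  "skr" → prefix "sk" already present; 1 new (r)
  "srmksmsr" → prefix "srmk" already present; 4 new (s, m, s, r)
  "sss" → prefix "sss" already present; 0 new (none)
  "skm" → prefix "sk" already present; 1 new (m)
Total nodes = 6 + 1 + 5 + 6 + 3 + 1 + 4 + 0 + 1 = 27

27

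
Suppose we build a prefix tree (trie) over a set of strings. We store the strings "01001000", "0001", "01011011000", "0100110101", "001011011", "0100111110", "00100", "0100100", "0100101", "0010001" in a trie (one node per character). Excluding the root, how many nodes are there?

Trace insertions, counting only characters that open a new branch:
  "01001000" → 8 new (0, 1, 0, 0, 1, 0, 0, 0)
  "0001" → prefix "0" already present; 3 new (0, 0, 1)
  "01011011000" → prefix "010" already present; 8 new (1, 1, 0, 1, 1, 0, 0, 0)
  "0100110101" → prefix "01001" already present; 5 new (1, 0, 1, 0, 1)
  "001011011" → prefix "00" already present; 7 new (1, 0, 1, 1, 0, 1, 1)
  "0100111110" → prefix "010011" already present; 4 new (1, 1, 1, 0)
  "00100" → prefix "0010" already present; 1 new (0)
  "0100100" → prefix "0100100" already present; 0 new (none)
  "0100101" → prefix "010010" already present; 1 new (1)
  "0010001" → prefix "00100" already present; 2 new (0, 1)
Total nodes = 8 + 3 + 8 + 5 + 7 + 4 + 1 + 0 + 1 + 2 = 39

39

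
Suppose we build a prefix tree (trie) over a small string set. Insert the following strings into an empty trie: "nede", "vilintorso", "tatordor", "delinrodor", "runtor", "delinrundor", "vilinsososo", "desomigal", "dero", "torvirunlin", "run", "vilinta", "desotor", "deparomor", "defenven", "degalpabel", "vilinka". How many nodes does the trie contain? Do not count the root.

95

For each word, the new-node count is its length minus the longest prefix already in the trie:
  "nede" → 4 new (n, e, d, e)
  "vilintorso" → 10 new (v, i, l, i, n, t, o, r, s, o)
  "tatordor" → 8 new (t, a, t, o, r, d, o, r)
  "delinrodor" → 10 new (d, e, l, i, n, r, o, d, o, r)
  "runtor" → 6 new (r, u, n, t, o, r)
  "delinrundor" → prefix "delinr" already present; 5 new (u, n, d, o, r)
  "vilinsososo" → prefix "vilin" already present; 6 new (s, o, s, o, s, o)
  "desomigal" → prefix "de" already present; 7 new (s, o, m, i, g, a, l)
  "dero" → prefix "de" already present; 2 new (r, o)
  "torvirunlin" → prefix "t" already present; 10 new (o, r, v, i, r, u, n, l, i, n)
  "run" → prefix "run" already present; 0 new (none)
  "vilinta" → prefix "vilint" already present; 1 new (a)
  "desotor" → prefix "deso" already present; 3 new (t, o, r)
  "deparomor" → prefix "de" already present; 7 new (p, a, r, o, m, o, r)
  "defenven" → prefix "de" already present; 6 new (f, e, n, v, e, n)
  "degalpabel" → prefix "de" already present; 8 new (g, a, l, p, a, b, e, l)
  "vilinka" → prefix "vilin" already present; 2 new (k, a)
Total nodes = 4 + 10 + 8 + 10 + 6 + 5 + 6 + 7 + 2 + 10 + 0 + 1 + 3 + 7 + 6 + 8 + 2 = 95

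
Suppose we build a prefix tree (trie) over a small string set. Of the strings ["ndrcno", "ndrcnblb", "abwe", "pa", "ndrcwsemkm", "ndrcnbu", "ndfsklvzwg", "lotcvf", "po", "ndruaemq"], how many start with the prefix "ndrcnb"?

Traverse to the node for "ndrcnb", then collect every word in that subtree.
Words under "ndrcnb": ndrcnblb, ndrcnbu
Count: 2

2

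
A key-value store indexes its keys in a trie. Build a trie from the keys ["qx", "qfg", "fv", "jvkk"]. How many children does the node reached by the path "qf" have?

Walk "qf" from the root, arriving at one node.
Distinct next characters after "qf": g.
That node has 1 child edge.

1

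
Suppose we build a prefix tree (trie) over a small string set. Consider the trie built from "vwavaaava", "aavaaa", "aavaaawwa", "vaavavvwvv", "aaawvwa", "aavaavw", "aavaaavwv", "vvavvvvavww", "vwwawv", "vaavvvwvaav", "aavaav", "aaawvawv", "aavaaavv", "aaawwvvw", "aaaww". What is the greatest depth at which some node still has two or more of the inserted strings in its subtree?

7

The deepest shared node is where two words last agree before diverging.
"aavaaavv" and "aavaaavwv" agree on "aavaaav" (7 characters) before diverging; nothing deeper is shared.
Longest shared-prefix length: 7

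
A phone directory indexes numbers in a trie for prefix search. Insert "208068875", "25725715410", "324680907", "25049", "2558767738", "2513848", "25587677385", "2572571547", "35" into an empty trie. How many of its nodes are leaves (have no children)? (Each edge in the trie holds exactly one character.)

Leaves are exactly the stored words that no other stored word extends.
Those words: "208068875", "25049", "2513848", "25587677385", "25725715410", "2572571547", "324680907", "35"
Leaf count: 8

8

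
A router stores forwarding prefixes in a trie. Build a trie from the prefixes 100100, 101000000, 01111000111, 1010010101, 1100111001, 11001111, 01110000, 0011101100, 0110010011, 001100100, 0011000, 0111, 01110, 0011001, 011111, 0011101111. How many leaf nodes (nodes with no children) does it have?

A leaf is a node with no children — equivalently, the end of a word that is not a proper prefix of any other stored word.
Those words: "0011000", "001100100", "0011101100", "0011101111", "0110010011", "01110000", "01111000111", "011111", "100100", "101000000", "1010010101", "1100111001", "11001111"
Leaf count: 13

13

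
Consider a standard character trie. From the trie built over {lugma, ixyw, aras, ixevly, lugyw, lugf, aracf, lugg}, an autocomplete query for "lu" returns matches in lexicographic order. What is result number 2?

Filter for "lu…" and sort: "lugf", "lugg", "lugma", "lugyw"
The 2nd is lugg.

lugg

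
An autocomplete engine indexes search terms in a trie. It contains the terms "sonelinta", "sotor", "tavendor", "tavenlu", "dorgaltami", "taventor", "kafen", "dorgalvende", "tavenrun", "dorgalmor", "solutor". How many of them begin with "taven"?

Traverse to the node for "taven", then collect every word in that subtree.
Words under "taven": tavendor, tavenlu, tavenrun, taventor
Count: 4

4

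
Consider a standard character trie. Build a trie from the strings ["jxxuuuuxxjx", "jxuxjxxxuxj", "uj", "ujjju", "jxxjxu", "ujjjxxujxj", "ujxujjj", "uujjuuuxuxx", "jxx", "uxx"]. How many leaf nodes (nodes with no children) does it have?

A leaf is a node with no children — equivalently, the end of a word that is not a proper prefix of any other stored word.
Those words: "jxuxjxxxuxj", "jxxjxu", "jxxuuuuxxjx", "ujjju", "ujjjxxujxj", "ujxujjj", "uujjuuuxuxx", "uxx"
Leaf count: 8

8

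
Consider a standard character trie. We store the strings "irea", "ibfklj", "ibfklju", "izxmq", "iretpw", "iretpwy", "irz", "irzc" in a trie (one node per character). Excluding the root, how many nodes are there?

20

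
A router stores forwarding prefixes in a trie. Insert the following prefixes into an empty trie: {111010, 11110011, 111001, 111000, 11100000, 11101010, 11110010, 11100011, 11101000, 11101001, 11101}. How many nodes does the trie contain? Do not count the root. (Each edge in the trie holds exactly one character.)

24

Trie structure (* marks end of a word):
(root)
└─ 1
   └─ 1
      └─ 1
         ├─ 0
         │  ├─ 0
         │  │  ├─ 0 *
         │  │  │  ├─ 0
         │  │  │  │  └─ 0 *
         │  │  │  └─ 1
         │  │  │     └─ 1 *
         │  │  └─ 1 *
         │  └─ 1 *
         │     └─ 0 *
         │        ├─ 0
         │        │  ├─ 0 *
         │        │  └─ 1 *
         │        └─ 1
         │           └─ 0 *
         └─ 1
            └─ 0
               └─ 0
                  └─ 1
                     ├─ 0 *
                     └─ 1 *
Counting every labelled node above: 24.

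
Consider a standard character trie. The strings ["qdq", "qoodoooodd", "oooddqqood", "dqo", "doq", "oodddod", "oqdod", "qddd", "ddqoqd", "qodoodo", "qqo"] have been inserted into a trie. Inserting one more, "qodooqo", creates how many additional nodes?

The longest prefix of "qodooqo" already in the trie is "qodoo" (length 5).
New nodes needed: |"qodooqo"| − 5 = 7 − 5 = 2.

2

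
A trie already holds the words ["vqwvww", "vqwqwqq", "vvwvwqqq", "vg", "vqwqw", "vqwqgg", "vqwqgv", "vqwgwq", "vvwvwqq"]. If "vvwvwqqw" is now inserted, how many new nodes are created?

1

"vvwvwqq" is already a path in the trie; the remaining "w" must be added.
Each of the 1 remaining characters creates one node.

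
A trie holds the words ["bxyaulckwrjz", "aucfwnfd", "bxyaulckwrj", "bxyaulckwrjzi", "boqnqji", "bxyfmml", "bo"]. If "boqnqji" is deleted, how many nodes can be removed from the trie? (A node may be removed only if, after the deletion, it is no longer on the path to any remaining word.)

A node on "boqnqji"'s path can go only if nothing else ends at it or branches off below it.
The suffix "qnqji" (5 nodes) is used only by "boqnqji"; "bo" is itself a stored word, so pruning stops there.
Nodes removed: 5

5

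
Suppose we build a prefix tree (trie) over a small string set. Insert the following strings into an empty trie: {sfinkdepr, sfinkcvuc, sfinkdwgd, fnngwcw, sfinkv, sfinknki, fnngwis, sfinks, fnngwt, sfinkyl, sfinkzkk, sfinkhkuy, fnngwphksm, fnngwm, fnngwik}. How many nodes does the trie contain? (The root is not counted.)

Count nodes per top-level branch (shared prefixes stored once):
  'f'-branch (fnngwcw, fnngwik, fnngwis, fnngwm, fnngwphksm, fnngwt): 17 nodes
  's'-branch (sfinkcvuc, sfinkdepr, sfinkdwgd, sfinkhkuy, sfinknki, sfinks, sfinkv, sfinkyl, sfinkzkk): 30 nodes
Sum: 47

47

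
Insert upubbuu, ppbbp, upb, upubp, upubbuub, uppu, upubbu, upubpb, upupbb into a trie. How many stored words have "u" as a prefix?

Traverse to the node for "u", then collect every word in that subtree.
Matches: "upb", "uppu", "upubbu", "upubbuu", "upubbuub", "upubp", "upubpb", "upupbb"
Count: 8

8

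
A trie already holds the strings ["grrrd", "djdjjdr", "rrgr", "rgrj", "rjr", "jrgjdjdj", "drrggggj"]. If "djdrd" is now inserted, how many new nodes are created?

2

Walking "djdrd" from the root, the first 3 characters ("djd") follow existing edges; "r" is the first miss.
New nodes needed: |"djdrd"| − 3 = 5 − 3 = 2.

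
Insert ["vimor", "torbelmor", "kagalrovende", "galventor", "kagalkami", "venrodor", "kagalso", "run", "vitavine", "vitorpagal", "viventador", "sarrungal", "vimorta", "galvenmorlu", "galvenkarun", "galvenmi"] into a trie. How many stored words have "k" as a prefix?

3

Walk to "k"; the words in its subtree are exactly those with that prefix.
Words under "k": kagalkami, kagalrovende, kagalso
Count: 3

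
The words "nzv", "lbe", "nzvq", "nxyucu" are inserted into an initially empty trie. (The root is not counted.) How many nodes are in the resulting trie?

Count nodes per top-level branch (shared prefixes stored once):
  'l'-branch (lbe): 3 nodes
  'n'-branch (nxyucu, nzv, nzvq): 9 nodes
Sum: 12

12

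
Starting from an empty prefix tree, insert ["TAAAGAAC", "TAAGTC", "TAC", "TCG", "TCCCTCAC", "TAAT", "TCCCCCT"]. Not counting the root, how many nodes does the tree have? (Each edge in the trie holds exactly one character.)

24

Insert word by word; a character creates a node only if that edge doesn't already exist:
  "TAAAGAAC" → 8 new (T, A, A, A, G, A, A, C)
  "TAAGTC" → prefix "TAA" already present; 3 new (G, T, C)
  "TAC" → prefix "TA" already present; 1 new (C)
  "TCG" → prefix "T" already present; 2 new (C, G)
  "TCCCTCAC" → prefix "TC" already present; 6 new (C, C, T, C, A, C)
  "TAAT" → prefix "TAA" already present; 1 new (T)
  "TCCCCCT" → prefix "TCCC" already present; 3 new (C, C, T)
Total nodes = 8 + 3 + 1 + 2 + 6 + 1 + 3 = 24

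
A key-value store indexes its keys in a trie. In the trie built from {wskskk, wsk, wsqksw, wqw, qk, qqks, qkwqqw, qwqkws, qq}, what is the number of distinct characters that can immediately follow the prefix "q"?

Walk "q" from the root, arriving at one node.
Characters that immediately follow "q" among the stored strings: {k, q, w}.
That node has 3 child edges.

3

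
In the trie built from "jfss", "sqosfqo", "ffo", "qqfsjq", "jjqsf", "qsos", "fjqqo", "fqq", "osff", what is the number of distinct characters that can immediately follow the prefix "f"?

3

The children of the "f" node are the distinct next characters among strings starting with "f".
Distinct next characters after "f": f, j, q.
That node has 3 child edges.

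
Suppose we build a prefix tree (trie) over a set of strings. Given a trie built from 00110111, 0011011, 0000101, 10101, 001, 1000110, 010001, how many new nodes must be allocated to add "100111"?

3

Walking "100111" from the root, the first 3 characters ("100") follow existing edges; "1" is the first miss.
New nodes needed: |"100111"| − 3 = 6 − 3 = 3.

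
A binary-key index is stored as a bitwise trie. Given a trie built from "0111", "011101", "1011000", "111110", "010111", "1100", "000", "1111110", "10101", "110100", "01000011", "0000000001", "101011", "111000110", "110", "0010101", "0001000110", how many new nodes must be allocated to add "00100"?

1

Walking "00100" from the root, the first 4 characters ("0010") follow existing edges; "0" is the first miss.
Each of the 1 remaining characters creates one node.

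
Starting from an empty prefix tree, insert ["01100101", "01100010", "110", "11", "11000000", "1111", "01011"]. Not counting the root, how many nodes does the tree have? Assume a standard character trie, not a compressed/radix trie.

24

For each word, the new-node count is its length minus the longest prefix already in the trie:
  "01100101" → 8 new (0, 1, 1, 0, 0, 1, 0, 1)
  "01100010" → prefix "01100" already present; 3 new (0, 1, 0)
  "110" → 3 new (1, 1, 0)
  "11" → prefix "11" already present; 0 new (none)
  "11000000" → prefix "110" already present; 5 new (0, 0, 0, 0, 0)
  "1111" → prefix "11" already present; 2 new (1, 1)
  "01011" → prefix "01" already present; 3 new (0, 1, 1)
Total nodes = 8 + 3 + 3 + 0 + 5 + 2 + 3 = 24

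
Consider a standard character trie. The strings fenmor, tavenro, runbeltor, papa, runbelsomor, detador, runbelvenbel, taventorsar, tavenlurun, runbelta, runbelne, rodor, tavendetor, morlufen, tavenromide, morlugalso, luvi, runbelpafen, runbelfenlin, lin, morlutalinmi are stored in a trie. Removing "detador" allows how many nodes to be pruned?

7

A node on "detador"'s path can go only if nothing else ends at it or branches off below it.
No other word shares any prefix with "detador", so all 7 of its nodes go.
Nodes removed: 7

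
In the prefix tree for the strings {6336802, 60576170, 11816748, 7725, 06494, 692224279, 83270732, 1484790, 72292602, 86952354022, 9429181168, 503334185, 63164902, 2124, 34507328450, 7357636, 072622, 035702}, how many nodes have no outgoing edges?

Leaves are exactly the stored words that no other stored word extends.
Those words: "035702", "06494", "072622", "11816748", "1484790", "2124", "34507328450", "503334185", "60576170", "63164902", "6336802", "692224279", "72292602", "7357636", "7725", "83270732", "86952354022", "9429181168"
Leaf count: 18

18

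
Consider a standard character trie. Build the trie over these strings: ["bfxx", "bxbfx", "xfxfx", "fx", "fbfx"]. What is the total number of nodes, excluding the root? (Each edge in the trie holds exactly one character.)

Insert word by word; a character creates a node only if that edge doesn't already exist:
  "bfxx" → 4 new (b, f, x, x)
  "bxbfx" → prefix "b" already present; 4 new (x, b, f, x)
  "xfxfx" → 5 new (x, f, x, f, x)
  "fx" → 2 new (f, x)
  "fbfx" → prefix "f" already present; 3 new (b, f, x)
Total nodes = 4 + 4 + 5 + 2 + 3 = 18

18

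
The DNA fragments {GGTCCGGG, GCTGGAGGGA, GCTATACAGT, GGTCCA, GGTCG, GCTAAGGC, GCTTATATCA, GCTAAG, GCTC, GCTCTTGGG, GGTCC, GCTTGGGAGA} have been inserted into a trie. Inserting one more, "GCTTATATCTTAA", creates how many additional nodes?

4

Walking "GCTTATATCTTAA" from the root, the first 9 characters ("GCTTATATC") follow existing edges; "T" is the first miss.
Each of the 4 remaining characters creates one node.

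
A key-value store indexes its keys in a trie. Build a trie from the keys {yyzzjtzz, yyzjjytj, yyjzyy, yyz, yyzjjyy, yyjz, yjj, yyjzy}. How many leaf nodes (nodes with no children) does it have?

A leaf is a node with no children — equivalently, the end of a word that is not a proper prefix of any other stored word.
Those words: "yjj", "yyjzyy", "yyzjjytj", "yyzjjyy", "yyzzjtzz"
Leaf count: 5

5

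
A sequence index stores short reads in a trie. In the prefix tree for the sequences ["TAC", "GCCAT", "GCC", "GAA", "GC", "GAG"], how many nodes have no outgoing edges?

4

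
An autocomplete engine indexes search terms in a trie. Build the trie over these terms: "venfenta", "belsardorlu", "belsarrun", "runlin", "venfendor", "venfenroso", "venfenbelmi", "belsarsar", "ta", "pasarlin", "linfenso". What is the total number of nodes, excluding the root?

61

For each word, the new-node count is its length minus the longest prefix already in the trie:
  "venfenta" → 8 new (v, e, n, f, e, n, t, a)
  "belsardorlu" → 11 new (b, e, l, s, a, r, d, o, r, l, u)
  "belsarrun" → prefix "belsar" already present; 3 new (r, u, n)
  "runlin" → 6 new (r, u, n, l, i, n)
  "venfendor" → prefix "venfen" already present; 3 new (d, o, r)
  "venfenroso" → prefix "venfen" already present; 4 new (r, o, s, o)
  "venfenbelmi" → prefix "venfen" already present; 5 new (b, e, l, m, i)
  "belsarsar" → prefix "belsar" already present; 3 new (s, a, r)
  "ta" → 2 new (t, a)
  "pasarlin" → 8 new (p, a, s, a, r, l, i, n)
  "linfenso" → 8 new (l, i, n, f, e, n, s, o)
Total nodes = 8 + 11 + 3 + 6 + 3 + 4 + 5 + 3 + 2 + 8 + 8 = 61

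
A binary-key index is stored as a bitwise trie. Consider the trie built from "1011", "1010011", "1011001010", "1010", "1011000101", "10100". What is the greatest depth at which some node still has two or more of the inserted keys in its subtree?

6

Equivalently: take the maximum, over all pairs, of their longest common prefix length.
e.g. "1011000101" and "1011001010" share the prefix "101100" of length 6; no pair shares a longer one.
Longest shared-prefix length: 6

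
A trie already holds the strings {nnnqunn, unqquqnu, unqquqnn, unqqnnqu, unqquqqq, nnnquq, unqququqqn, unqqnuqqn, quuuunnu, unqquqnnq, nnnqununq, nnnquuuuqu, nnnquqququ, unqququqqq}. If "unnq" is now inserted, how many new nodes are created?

2

"un" is already a path in the trie; the remaining "nq" must be added.
So 4 − 2 = 2 new nodes.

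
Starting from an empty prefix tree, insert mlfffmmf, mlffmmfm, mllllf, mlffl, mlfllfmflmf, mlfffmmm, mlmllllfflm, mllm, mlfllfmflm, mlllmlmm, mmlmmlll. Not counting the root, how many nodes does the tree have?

Trace insertions, counting only characters that open a new branch:
  "mlfffmmf" → 8 new (m, l, f, f, f, m, m, f)
  "mlffmmfm" → prefix "mlff" already present; 4 new (m, m, f, m)
  "mllllf" → prefix "ml" already present; 4 new (l, l, l, f)
  "mlffl" → prefix "mlff" already present; 1 new (l)
  "mlfllfmflmf" → prefix "mlf" already present; 8 new (l, l, f, m, f, l, m, f)
  "mlfffmmm" → prefix "mlfffmm" already present; 1 new (m)
  "mlmllllfflm" → prefix "ml" already present; 9 new (m, l, l, l, l, f, f, l, m)
  "mllm" → prefix "mll" already present; 1 new (m)
  "mlfllfmflm" → prefix "mlfllfmflm" already present; 0 new (none)
  "mlllmlmm" → prefix "mlll" already present; 4 new (m, l, m, m)
  "mmlmmlll" → prefix "m" already present; 7 new (m, l, m, m, l, l, l)
Total nodes = 8 + 4 + 4 + 1 + 8 + 1 + 9 + 1 + 0 + 4 + 7 = 47

47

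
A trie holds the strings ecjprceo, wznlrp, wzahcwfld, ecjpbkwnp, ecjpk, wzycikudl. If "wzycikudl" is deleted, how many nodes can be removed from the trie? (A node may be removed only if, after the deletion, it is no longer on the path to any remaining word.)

7

After clearing the end-marker at "wzycikudl", prune upward until reaching a node still needed by another word.
The suffix "ycikudl" (7 nodes) is used only by "wzycikudl"; the node for "wz" still has the child "n", so pruning stops there.
Nodes removed: 7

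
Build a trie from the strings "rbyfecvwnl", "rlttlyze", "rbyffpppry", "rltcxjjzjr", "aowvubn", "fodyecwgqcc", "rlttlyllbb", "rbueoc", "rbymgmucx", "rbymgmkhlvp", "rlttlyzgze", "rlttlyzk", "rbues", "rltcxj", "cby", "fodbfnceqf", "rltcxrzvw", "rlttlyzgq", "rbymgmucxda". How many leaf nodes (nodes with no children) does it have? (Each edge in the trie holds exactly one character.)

Leaves are exactly the stored words that no other stored word extends.
Those words: "aowvubn", "cby", "fodbfnceqf", "fodyecwgqcc", "rbueoc", "rbues", "rbyfecvwnl", "rbyffpppry", "rbymgmkhlvp", "rbymgmucxda", "rltcxjjzjr", "rltcxrzvw", "rlttlyllbb", "rlttlyze", "rlttlyzgq", "rlttlyzgze", "rlttlyzk"
Leaf count: 17

17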